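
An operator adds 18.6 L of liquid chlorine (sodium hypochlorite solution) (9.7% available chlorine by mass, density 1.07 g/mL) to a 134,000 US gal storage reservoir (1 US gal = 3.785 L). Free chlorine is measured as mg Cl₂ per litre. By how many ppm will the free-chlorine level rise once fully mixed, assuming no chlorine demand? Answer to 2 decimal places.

3.81 ppm

Volume: 134,000 US gal × 3.785 L/gal = 507,190 L.
Mass of solution: 18.6 L × 1000 mL/L × 1.07 g/mL = 19,900 g.
Available chlorine delivered: 19,900 g × 0.097 = 1930 g as Cl₂.
Concentration rise: 1930 g / 507,190 L = 3.806 mg/L = 3.81 ppm.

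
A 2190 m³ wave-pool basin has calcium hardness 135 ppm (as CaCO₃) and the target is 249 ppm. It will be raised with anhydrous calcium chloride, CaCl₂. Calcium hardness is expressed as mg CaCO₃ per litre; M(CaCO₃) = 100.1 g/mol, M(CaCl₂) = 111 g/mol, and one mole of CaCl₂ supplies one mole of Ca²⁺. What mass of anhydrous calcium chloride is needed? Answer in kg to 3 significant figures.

277 kg

Volume: 2190 m³ = 2,190,000 L.
Hardness to add: (249 − 135) = 114 mg/L as CaCO₃ × 2,190,000 L = 249,700 g as CaCO₃.
Moles of Ca²⁺ (1 mol Ca²⁺ ≡ 1 mol CaCO₃): 249,700 / 100.1 g/mol = 2494 mol.
Mass of CaCl₂: 2494 × 111 = 276,800 g.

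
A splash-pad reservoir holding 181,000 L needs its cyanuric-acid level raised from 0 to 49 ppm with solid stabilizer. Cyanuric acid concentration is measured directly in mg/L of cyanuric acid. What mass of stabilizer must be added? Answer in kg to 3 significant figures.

8.87 kg

CYA to add: (49 − 0) = 49 mg/L × 181,000 L = 8869 g cyanuric acid.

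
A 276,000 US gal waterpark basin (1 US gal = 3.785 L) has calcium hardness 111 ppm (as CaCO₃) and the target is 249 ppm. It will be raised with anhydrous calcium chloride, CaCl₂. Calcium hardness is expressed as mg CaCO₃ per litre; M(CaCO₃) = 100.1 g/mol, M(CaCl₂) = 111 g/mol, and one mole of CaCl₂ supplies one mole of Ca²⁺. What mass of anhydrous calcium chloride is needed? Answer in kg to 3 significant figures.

160 kg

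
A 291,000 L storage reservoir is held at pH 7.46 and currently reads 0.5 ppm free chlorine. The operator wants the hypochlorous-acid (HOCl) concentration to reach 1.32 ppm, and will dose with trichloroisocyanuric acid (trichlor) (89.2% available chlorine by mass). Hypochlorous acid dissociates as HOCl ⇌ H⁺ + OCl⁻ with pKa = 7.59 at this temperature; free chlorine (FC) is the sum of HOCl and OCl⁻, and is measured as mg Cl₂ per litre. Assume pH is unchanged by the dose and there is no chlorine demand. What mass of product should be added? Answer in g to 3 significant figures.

[OCl⁻]/[HOCl] = 10^(pH − pKa) = 10^(7.46 − 7.59) = 0.7413; fraction as HOCl = 1/(1 + 0.7413) = 0.5743.
Free chlorine required for 1.32 ppm HOCl: 1.32 / 0.5743 = 2.299 ppm.
FC to add: 2.299 − 0.5 = 1.799 mg/L as Cl₂.
Cl₂ equivalent: 1.799 mg/L × 291,000 L = 523.4 g.
Product at 89.2% available Cl: 523.4 / 0.892 = 586.7 g.

587 g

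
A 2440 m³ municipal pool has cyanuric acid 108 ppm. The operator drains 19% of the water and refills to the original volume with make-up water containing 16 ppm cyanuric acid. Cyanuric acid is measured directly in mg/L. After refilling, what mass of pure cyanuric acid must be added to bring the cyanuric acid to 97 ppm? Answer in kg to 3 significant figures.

15.8 kg

Volume: 2440 m³ = 2,440,000 L.
After draining 19% and refilling: 108 × 0.81 + 16 × 0.19 = 90.52 ppm.
Deficit to target: 97 − 90.52 = 6.48 mg/L.
Mass: 6.48 mg/L × 2,440,000 L = 15,810 g cyanuric acid.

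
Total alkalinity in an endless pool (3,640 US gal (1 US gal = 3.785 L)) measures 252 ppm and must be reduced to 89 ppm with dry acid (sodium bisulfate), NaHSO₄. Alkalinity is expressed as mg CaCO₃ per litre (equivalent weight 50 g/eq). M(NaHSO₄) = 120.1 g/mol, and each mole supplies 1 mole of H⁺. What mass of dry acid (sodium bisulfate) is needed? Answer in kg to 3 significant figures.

Volume: 3,640 US gal × 3.785 L/gal = 13,777 L.
Alkalinity to neutralize: (252 − 89) = 163 mg/L as CaCO₃ × 13,777 L = 2246 g as CaCO₃.
Equivalents of H⁺ required: 2246 ÷ 50 g/eq = 44.91 eq = 44.91 mol NaHSO₄.
Mass of NaHSO₄: 44.91 × 120.1 = 5394 g.

5.39 kg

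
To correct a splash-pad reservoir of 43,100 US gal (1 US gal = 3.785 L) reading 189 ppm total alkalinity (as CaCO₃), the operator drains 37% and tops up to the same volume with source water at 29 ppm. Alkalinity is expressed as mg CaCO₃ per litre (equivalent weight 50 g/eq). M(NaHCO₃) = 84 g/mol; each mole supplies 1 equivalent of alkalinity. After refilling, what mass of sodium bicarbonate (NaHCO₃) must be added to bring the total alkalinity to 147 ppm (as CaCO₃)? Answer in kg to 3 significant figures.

4.71 kg

Volume: 43,100 US gal × 3.785 L/gal = 163,134 L.
After draining 37% and refilling: 189 × 0.63 + 29 × 0.37 = 129.8 ppm.
Deficit to target: 147 − 129.8 = 17.2 mg/L.
As CaCO₃: 17.2 mg/L × 163,134 L = 2806 g; ÷ 50 g/eq ÷ 1 = 56.12 mol NaHCO₃.
Mass: 56.12 × 84 = 4714 g.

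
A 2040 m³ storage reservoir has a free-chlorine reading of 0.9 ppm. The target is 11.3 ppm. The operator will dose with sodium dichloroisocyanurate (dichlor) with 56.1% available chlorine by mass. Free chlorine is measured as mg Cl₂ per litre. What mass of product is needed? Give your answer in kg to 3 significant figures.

37.8 kg

Volume: 2040 m³ = 2,040,000 L.
Chlorine deficit: 11.3 − 0.9 = 10.4 ppm = 10.4 mg/L as Cl₂.
Cl₂ equivalent needed: 10.4 mg/L × 2,040,000 L = 21,220,000 mg = 21,220 g.
Product at 56.1% available chlorine: 21,220 / 0.561 = 37,820 g.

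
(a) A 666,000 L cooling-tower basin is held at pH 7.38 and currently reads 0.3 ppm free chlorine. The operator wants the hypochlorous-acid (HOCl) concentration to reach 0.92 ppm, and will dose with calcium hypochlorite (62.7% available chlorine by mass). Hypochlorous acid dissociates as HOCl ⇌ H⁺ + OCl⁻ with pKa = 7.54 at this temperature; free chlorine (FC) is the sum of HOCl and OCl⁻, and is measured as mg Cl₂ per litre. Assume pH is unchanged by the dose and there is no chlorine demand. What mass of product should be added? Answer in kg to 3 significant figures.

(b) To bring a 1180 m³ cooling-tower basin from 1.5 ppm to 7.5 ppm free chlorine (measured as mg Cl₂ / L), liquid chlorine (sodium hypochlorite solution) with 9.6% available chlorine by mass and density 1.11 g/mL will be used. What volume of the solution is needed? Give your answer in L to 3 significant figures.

(a) [OCl⁻]/[HOCl] = 10^(pH − pKa) = 10^(7.38 − 7.54) = 0.6918; fraction as HOCl = 1/(1 + 0.6918) = 0.5911.
(a) Free chlorine required for 0.92 ppm HOCl: 0.92 / 0.5911 = 1.556 ppm.
(a) FC to add: 1.556 − 0.3 = 1.256 mg/L as Cl₂.
(a) Cl₂ equivalent: 1.256 mg/L × 666,000 L = 836.8 g.
(a) Product at 62.7% available Cl: 836.8 / 0.627 = 1335 g.

(b) Volume: 1180 m³ = 1,180,000 L.
(b) Chlorine deficit: 7.5 − 1.5 = 6 ppm = 6 mg/L as Cl₂.
(b) Cl₂ equivalent needed: 6 mg/L × 1,180,000 L = 7,080,000 mg = 7080 g.
(b) Product at 9.6% available chlorine: 7080 / 0.096 = 73,750 g.
(b) Volume at density 1.11 g/mL: 73,750 g ÷ 1.11 g/mL = 66,440 mL.

(a) 1.33 kg; (b) 66.4 L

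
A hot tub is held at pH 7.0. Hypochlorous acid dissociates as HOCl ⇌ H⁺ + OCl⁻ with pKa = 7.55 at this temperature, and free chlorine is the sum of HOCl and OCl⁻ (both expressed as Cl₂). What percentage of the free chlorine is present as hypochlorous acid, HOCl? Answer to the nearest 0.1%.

78.0%

[OCl⁻]/[HOCl] = 10^(pH − pKa) = 10^(7.0 − 7.55) = 10^-0.55 = 0.2818.
Fraction as HOCl = 1 / (1 + 0.2818) = 0.7801.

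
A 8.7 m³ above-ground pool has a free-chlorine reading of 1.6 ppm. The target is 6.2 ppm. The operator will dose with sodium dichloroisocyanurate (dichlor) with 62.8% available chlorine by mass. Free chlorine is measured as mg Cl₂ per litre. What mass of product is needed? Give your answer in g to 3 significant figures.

Volume: 8.7 m³ = 8,700 L.
Chlorine deficit: 6.2 − 1.6 = 4.6 ppm = 4.6 mg/L as Cl₂.
Cl₂ equivalent needed: 4.6 mg/L × 8,700 L = 40,020 mg = 40.02 g.
Product at 62.8% available chlorine: 40.02 / 0.628 = 63.73 g.

63.7 g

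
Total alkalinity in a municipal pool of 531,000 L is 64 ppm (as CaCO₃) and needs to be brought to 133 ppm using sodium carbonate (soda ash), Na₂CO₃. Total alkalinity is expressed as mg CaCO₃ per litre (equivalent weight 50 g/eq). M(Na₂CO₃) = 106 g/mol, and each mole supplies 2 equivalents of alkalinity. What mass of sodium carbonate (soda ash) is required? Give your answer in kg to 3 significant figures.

38.8 kg

Alkalinity to add: (133 − 64) = 69 mg/L as CaCO₃ × 531,000 L = 36,640 g as CaCO₃.
Equivalents: 36,640 g ÷ 50 g/eq = 732.8 eq.
Each mole of Na₂CO₃ supplies 2 eq, so 732.8 / 2 = 366.4 mol.
Mass: 366.4 mol × 106 g/mol = 38,840 g.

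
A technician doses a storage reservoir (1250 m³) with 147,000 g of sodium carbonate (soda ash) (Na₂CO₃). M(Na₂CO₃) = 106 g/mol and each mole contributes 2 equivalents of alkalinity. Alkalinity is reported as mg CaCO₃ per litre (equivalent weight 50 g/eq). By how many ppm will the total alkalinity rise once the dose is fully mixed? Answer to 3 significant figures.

111 ppm

Volume: 1250 m³ = 1,250,000 L.
Moles of Na₂CO₃: 147,000 g ÷ 106 g/mol = 1387 mol → 2774 eq of alkalinity.
As CaCO₃: 2774 eq × 50 g/eq = 138,700 g.
Rise: 138,700 g / 1,250,000 L × 1000 = 110.9 mg/L.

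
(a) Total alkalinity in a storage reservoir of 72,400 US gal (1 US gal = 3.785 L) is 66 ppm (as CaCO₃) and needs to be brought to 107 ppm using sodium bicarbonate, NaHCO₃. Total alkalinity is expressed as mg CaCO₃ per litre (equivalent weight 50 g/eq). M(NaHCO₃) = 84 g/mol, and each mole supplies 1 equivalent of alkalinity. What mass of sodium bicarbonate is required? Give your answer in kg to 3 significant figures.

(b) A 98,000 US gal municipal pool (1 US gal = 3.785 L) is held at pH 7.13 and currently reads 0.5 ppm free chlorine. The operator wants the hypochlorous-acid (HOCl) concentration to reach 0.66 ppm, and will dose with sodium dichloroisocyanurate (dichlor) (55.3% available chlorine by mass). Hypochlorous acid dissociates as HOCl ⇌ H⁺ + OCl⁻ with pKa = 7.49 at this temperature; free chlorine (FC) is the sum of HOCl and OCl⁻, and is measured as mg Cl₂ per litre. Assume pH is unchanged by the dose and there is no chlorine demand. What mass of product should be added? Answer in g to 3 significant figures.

(a) 18.9 kg; (b) 301 g

(a) Volume: 72,400 US gal × 3.785 L/gal = 274,034 L.
(a) Alkalinity to add: (107 − 66) = 41 mg/L as CaCO₃ × 274,034 L = 11,240 g as CaCO₃.
(a) Equivalents: 11,240 g ÷ 50 g/eq = 224.7 eq.
(a) NaHCO₃ supplies 1 eq per mole → 224.7 mol.
(a) Mass: 224.7 mol × 84 g/mol = 18,880 g.

(b) Volume: 98,000 US gal × 3.785 L/gal = 370,930 L.
(b) [OCl⁻]/[HOCl] = 10^(pH − pKa) = 10^(7.13 − 7.49) = 0.4365; fraction as HOCl = 1/(1 + 0.4365) = 0.6961.
(b) Free chlorine required for 0.66 ppm HOCl: 0.66 / 0.6961 = 0.9481 ppm.
(b) FC to add: 0.9481 − 0.5 = 0.4481 mg/L as Cl₂.
(b) Cl₂ equivalent: 0.4481 mg/L × 370,930 L = 166.2 g.
(b) Product at 55.3% available Cl: 166.2 / 0.553 = 300.6 g.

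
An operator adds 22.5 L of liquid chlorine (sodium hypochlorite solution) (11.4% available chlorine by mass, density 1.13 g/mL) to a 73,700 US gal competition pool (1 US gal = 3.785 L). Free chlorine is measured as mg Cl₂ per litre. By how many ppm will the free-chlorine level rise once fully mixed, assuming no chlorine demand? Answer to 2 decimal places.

10.39 ppm

Volume: 73,700 US gal × 3.785 L/gal = 278,954 L.
Mass of solution: 22.5 L × 1000 mL/L × 1.13 g/mL = 25,420 g.
Available chlorine delivered: 25,420 g × 0.114 = 2898 g as Cl₂.
Concentration rise: 2898 g / 278,954 L = 10.39 mg/L = 10.39 ppm.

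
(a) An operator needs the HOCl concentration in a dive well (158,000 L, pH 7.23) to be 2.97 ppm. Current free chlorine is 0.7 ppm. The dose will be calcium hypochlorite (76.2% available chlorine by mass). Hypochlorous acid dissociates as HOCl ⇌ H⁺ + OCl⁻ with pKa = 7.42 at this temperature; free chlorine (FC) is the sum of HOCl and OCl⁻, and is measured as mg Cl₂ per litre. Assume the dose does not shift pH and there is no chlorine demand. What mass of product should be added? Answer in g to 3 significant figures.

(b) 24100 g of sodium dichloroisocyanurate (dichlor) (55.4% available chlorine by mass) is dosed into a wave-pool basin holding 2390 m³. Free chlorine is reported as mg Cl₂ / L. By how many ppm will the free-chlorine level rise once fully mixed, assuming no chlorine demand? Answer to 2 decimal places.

(a) [OCl⁻]/[HOCl] = 10^(pH − pKa) = 10^(7.23 − 7.42) = 0.6457; fraction as HOCl = 1/(1 + 0.6457) = 0.6077.
(a) Free chlorine required for 2.97 ppm HOCl: 2.97 / 0.6077 = 4.888 ppm.
(a) FC to add: 4.888 − 0.7 = 4.188 mg/L as Cl₂.
(a) Cl₂ equivalent: 4.188 mg/L × 158,000 L = 661.6 g.
(a) Product at 76.2% available Cl: 661.6 / 0.762 = 868.3 g.

(b) Volume: 2390 m³ = 2,390,000 L.
(b) Available chlorine delivered: 24,100 g × 0.554 = 13,350 g as Cl₂.
(b) Concentration rise: 13,350 g / 2,390,000 L = 5.586 mg/L = 5.59 ppm.

(a) 868 g; (b) 5.59 ppm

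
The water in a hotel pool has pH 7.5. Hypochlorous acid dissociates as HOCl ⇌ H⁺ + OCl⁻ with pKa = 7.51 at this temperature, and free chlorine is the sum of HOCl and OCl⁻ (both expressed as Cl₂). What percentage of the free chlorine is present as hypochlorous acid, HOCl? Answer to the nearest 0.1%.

50.6%

[OCl⁻]/[HOCl] = 10^(pH − pKa) = 10^(7.5 − 7.51) = 10^-0.01 = 0.9772.
Fraction as HOCl = 1 / (1 + 0.9772) = 0.5058.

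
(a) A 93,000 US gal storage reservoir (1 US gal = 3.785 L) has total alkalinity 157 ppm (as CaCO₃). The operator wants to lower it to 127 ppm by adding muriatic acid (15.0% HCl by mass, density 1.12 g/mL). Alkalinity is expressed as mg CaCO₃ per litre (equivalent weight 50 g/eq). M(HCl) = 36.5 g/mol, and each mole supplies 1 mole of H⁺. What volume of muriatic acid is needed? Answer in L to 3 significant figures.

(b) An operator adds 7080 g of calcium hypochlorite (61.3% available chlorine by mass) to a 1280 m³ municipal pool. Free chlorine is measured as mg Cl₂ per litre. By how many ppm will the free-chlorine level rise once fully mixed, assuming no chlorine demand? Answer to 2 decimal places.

(a) 45.9 L; (b) 3.39 ppm

(a) Volume: 93,000 US gal × 3.785 L/gal = 352,005 L.
(a) Alkalinity to neutralize: (157 − 127) = 30 mg/L as CaCO₃ × 352,005 L = 10,560 g as CaCO₃.
(a) Equivalents of H⁺ required: 10,560 ÷ 50 g/eq = 211.2 eq = 211.2 mol HCl.
(a) Mass of HCl: 211.2 × 36.5 = 7709 g.
(a) Mass of 15.0% solution: 7709 / 0.15 = 51,390 g.
(a) Volume: 51,390 g ÷ 1.12 g/mL = 45,890 mL.

(b) Volume: 1280 m³ = 1,280,000 L.
(b) Available chlorine delivered: 7080 g × 0.613 = 4340 g as Cl₂.
(b) Concentration rise: 4340 g / 1,280,000 L = 3.391 mg/L = 3.39 ppm.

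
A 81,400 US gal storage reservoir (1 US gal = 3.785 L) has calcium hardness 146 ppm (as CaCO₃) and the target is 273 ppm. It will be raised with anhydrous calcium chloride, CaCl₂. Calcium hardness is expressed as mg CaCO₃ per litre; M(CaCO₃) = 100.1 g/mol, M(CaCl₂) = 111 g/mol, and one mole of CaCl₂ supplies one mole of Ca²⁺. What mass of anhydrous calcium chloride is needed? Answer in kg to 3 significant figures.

Volume: 81,400 US gal × 3.785 L/gal = 308,099 L.
Hardness to add: (273 − 146) = 127 mg/L as CaCO₃ × 308,099 L = 39,130 g as CaCO₃.
Moles of Ca²⁺ (1 mol Ca²⁺ ≡ 1 mol CaCO₃): 39,130 / 100.1 g/mol = 390.9 mol.
Mass of CaCl₂: 390.9 × 111 = 43,390 g.

43.4 kg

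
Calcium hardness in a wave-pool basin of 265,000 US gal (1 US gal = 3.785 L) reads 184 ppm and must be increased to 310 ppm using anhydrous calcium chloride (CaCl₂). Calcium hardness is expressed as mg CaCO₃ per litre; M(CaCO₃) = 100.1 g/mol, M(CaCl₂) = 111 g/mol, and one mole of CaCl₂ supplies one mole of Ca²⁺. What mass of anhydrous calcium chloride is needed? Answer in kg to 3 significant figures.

Volume: 265,000 US gal × 3.785 L/gal = 1,003,025 L.
Hardness to add: (310 − 184) = 126 mg/L as CaCO₃ × 1,003,025 L = 126,400 g as CaCO₃.
Moles of Ca²⁺ (1 mol Ca²⁺ ≡ 1 mol CaCO₃): 126,400 / 100.1 g/mol = 1263 mol.
Mass of CaCl₂: 1263 × 111 = 140,100 g.

140 kg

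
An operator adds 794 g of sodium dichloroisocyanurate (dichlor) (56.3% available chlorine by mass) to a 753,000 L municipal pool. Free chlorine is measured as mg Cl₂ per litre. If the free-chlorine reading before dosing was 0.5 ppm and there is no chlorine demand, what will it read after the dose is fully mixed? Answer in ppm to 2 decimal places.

1.09 ppm

Available chlorine delivered: 794 g × 0.563 = 447 g as Cl₂.
Concentration rise: 447 g / 753,000 L = 0.5937 mg/L = 0.59 ppm.
Final FC: 0.5 + 0.59 = 1.09 ppm.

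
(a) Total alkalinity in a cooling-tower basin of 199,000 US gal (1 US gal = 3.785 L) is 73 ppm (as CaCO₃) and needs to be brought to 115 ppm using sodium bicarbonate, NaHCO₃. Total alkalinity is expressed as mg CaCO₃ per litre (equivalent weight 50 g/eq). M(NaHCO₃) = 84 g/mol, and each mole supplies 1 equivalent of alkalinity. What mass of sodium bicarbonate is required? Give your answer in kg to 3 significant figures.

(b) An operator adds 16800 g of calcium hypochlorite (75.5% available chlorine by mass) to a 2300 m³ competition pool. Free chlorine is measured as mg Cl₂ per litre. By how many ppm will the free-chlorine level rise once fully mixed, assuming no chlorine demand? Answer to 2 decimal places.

(a) Volume: 199,000 US gal × 3.785 L/gal = 753,215 L.
(a) Alkalinity to add: (115 − 73) = 42 mg/L as CaCO₃ × 753,215 L = 31,640 g as CaCO₃.
(a) Equivalents: 31,640 g ÷ 50 g/eq = 632.7 eq.
(a) NaHCO₃ supplies 1 eq per mole → 632.7 mol.
(a) Mass: 632.7 mol × 84 g/mol = 53,150 g.

(b) Volume: 2300 m³ = 2,300,000 L.
(b) Available chlorine delivered: 16,800 g × 0.755 = 12,680 g as Cl₂.
(b) Concentration rise: 12,680 g / 2,300,000 L = 5.515 mg/L = 5.51 ppm.

(a) 53.1 kg; (b) 5.51 ppm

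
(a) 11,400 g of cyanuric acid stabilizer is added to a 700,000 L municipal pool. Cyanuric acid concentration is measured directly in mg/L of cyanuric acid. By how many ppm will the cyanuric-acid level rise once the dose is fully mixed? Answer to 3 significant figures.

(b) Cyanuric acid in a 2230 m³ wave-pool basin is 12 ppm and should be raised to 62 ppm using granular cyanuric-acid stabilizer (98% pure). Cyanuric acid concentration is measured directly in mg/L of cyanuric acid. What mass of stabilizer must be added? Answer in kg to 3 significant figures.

(a) 16.3 ppm; (b) 114 kg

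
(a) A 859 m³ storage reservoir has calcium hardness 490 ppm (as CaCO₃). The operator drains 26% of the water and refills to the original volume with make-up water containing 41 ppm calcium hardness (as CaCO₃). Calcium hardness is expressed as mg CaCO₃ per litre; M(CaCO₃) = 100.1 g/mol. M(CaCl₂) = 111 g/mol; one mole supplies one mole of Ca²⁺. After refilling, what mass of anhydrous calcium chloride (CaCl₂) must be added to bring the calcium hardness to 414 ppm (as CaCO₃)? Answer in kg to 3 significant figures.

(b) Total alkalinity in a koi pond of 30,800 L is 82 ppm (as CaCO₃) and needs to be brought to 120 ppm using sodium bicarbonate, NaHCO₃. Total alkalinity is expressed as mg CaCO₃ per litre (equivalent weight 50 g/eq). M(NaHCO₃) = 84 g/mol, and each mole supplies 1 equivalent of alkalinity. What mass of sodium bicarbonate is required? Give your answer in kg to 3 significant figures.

(a) 38.8 kg; (b) 1.97 kg

(a) Volume: 859 m³ = 859,000 L.
(a) After draining 26% and refilling: 490 × 0.74 + 41 × 0.26 = 373.26 ppm.
(a) Deficit to target: 414 − 373.26 = 40.74 mg/L.
(a) As CaCO₃: 40.74 mg/L × 859,000 L = 35,000 g; ÷ 100.1 = 349.6 mol Ca²⁺.
(a) Mass: 349.6 × 111 = 38,810 g.

(b) Alkalinity to add: (120 − 82) = 38 mg/L as CaCO₃ × 30,800 L = 1170 g as CaCO₃.
(b) Equivalents: 1170 g ÷ 50 g/eq = 23.41 eq.
(b) NaHCO₃ supplies 1 eq per mole → 23.41 mol.
(b) Mass: 23.41 mol × 84 g/mol = 1966 g.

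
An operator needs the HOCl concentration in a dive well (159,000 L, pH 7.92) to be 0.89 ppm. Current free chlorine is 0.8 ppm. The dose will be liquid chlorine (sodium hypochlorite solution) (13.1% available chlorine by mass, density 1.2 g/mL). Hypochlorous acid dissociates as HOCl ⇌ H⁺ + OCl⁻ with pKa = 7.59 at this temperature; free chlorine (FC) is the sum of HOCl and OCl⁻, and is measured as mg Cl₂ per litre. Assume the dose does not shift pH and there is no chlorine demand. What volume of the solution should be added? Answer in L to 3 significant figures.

2.02 L

[OCl⁻]/[HOCl] = 10^(pH − pKa) = 10^(7.92 − 7.59) = 2.138; fraction as HOCl = 1/(1 + 2.138) = 0.3187.
Free chlorine required for 0.89 ppm HOCl: 0.89 / 0.3187 = 2.793 ppm.
FC to add: 2.793 − 0.8 = 1.993 mg/L as Cl₂.
Cl₂ equivalent: 1.993 mg/L × 159,000 L = 316.9 g.
Product at 13.1% available Cl: 316.9 / 0.131 = 2419 g.
Volume: 2419 g ÷ 1.2 g/mL = 2016 mL.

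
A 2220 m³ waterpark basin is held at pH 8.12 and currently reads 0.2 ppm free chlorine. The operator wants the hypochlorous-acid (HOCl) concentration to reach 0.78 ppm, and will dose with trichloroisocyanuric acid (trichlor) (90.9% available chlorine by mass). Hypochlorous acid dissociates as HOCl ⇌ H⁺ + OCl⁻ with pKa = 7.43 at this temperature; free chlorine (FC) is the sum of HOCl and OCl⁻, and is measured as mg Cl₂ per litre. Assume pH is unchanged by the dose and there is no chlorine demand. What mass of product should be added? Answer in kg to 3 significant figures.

10.7 kg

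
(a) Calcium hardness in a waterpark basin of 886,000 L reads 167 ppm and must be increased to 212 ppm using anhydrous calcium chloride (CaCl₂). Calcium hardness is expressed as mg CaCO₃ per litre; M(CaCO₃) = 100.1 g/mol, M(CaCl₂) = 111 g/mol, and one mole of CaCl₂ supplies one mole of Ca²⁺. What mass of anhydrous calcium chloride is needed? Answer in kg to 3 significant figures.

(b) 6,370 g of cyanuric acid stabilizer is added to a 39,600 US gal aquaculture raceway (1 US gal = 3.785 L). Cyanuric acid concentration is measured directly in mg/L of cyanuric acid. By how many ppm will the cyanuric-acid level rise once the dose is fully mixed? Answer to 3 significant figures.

(a) Hardness to add: (212 − 167) = 45 mg/L as CaCO₃ × 886,000 L = 39,870 g as CaCO₃.
(a) Moles of Ca²⁺ (1 mol Ca²⁺ ≡ 1 mol CaCO₃): 39,870 / 100.1 g/mol = 398.3 mol.
(a) Mass of CaCl₂: 398.3 × 111 = 44,210 g.

(b) Volume: 39,600 US gal × 3.785 L/gal = 149,886 L.
(b) Rise: 6,370 g / 149,886 L × 1000 = 42.5 mg/L.

(a) 44.2 kg; (b) 42.5 ppm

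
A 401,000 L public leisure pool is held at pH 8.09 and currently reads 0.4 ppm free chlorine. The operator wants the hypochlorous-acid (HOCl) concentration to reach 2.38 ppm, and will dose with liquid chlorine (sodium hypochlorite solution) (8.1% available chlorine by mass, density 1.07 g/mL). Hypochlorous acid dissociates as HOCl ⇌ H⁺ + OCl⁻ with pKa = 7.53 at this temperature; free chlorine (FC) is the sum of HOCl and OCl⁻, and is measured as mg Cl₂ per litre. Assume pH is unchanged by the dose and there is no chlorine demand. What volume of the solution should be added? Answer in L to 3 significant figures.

49.1 L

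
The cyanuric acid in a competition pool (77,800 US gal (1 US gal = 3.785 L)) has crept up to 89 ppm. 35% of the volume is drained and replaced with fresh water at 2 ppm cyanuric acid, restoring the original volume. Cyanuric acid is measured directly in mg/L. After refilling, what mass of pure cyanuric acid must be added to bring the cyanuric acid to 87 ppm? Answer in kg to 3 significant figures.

Volume: 77,800 US gal × 3.785 L/gal = 294,473 L.
After draining 35% and refilling: 89 × 0.65 + 2 × 0.35 = 58.55 ppm.
Deficit to target: 87 − 58.55 = 28.45 mg/L.
Mass: 28.45 mg/L × 294,473 L = 8378 g cyanuric acid.

8.38 kg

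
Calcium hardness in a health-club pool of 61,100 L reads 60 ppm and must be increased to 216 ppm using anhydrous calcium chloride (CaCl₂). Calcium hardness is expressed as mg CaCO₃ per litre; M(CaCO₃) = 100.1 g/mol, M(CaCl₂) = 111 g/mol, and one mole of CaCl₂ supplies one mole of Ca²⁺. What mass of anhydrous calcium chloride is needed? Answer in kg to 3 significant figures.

Hardness to add: (216 − 60) = 156 mg/L as CaCO₃ × 61,100 L = 9532 g as CaCO₃.
Moles of Ca²⁺ (1 mol Ca²⁺ ≡ 1 mol CaCO₃): 9532 / 100.1 g/mol = 95.22 mol.
Mass of CaCl₂: 95.22 × 111 = 10,570 g.

10.6 kg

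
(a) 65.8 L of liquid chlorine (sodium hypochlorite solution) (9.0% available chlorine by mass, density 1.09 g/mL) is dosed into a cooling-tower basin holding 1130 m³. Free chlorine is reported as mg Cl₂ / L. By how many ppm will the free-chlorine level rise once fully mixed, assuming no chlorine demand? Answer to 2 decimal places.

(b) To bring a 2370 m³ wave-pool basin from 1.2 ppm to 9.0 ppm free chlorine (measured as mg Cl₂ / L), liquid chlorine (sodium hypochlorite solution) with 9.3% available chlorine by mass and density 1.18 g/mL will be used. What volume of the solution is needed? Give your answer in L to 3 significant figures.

(a) 5.71 ppm; (b) 168 L

(a) Volume: 1130 m³ = 1,130,000 L.
(a) Mass of solution: 65.8 L × 1000 mL/L × 1.09 g/mL = 71,720 g.
(a) Available chlorine delivered: 71,720 g × 0.09 = 6455 g as Cl₂.
(a) Concentration rise: 6455 g / 1,130,000 L = 5.712 mg/L = 5.71 ppm.

(b) Volume: 2370 m³ = 2,370,000 L.
(b) Chlorine deficit: 9.0 − 1.2 = 7.8 ppm = 7.8 mg/L as Cl₂.
(b) Cl₂ equivalent needed: 7.8 mg/L × 2,370,000 L = 18,490,000 mg = 18,490 g.
(b) Product at 9.3% available chlorine: 18,490 / 0.093 = 198,800 g.
(b) Volume at density 1.18 g/mL: 198,800 g ÷ 1.18 g/mL = 168,500 mL.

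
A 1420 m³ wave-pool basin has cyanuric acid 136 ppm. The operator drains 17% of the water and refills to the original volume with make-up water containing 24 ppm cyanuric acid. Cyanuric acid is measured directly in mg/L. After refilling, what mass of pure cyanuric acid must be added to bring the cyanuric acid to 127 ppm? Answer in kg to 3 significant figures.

14.3 kg

Volume: 1420 m³ = 1,420,000 L.
After draining 17% and refilling: 136 × 0.83 + 24 × 0.17 = 116.96 ppm.
Deficit to target: 127 − 116.96 = 10.04 mg/L.
Mass: 10.04 mg/L × 1,420,000 L = 14,260 g cyanuric acid.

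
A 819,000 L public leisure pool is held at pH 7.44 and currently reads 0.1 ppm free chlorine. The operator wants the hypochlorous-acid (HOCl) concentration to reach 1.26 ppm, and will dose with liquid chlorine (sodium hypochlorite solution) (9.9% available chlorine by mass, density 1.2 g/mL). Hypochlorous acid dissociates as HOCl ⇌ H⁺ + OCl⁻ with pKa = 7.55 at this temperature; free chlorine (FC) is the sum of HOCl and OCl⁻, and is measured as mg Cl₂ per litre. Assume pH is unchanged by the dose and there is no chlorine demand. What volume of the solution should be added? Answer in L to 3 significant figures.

14.7 L

[OCl⁻]/[HOCl] = 10^(pH − pKa) = 10^(7.44 − 7.55) = 0.7762; fraction as HOCl = 1/(1 + 0.7762) = 0.563.
Free chlorine required for 1.26 ppm HOCl: 1.26 / 0.563 = 2.238 ppm.
FC to add: 2.238 − 0.1 = 2.138 mg/L as Cl₂.
Cl₂ equivalent: 2.138 mg/L × 819,000 L = 1751 g.
Product at 9.9% available Cl: 1751 / 0.099 = 17,690 g.
Volume: 17,690 g ÷ 1.2 g/mL = 14,740 mL.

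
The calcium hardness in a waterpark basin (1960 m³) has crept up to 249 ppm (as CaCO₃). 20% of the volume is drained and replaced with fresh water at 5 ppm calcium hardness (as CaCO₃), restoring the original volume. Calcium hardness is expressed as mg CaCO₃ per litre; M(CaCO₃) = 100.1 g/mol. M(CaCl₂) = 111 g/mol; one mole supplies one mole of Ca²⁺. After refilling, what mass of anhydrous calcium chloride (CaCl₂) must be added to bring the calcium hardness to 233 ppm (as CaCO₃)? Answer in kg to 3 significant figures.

71.3 kg

Volume: 1960 m³ = 1,960,000 L.
After draining 20% and refilling: 249 × 0.80 + 5 × 0.20 = 200.2 ppm.
Deficit to target: 233 − 200.2 = 32.8 mg/L.
As CaCO₃: 32.8 mg/L × 1,960,000 L = 64,290 g; ÷ 100.1 = 642.2 mol Ca²⁺.
Mass: 642.2 × 111 = 71,290 g.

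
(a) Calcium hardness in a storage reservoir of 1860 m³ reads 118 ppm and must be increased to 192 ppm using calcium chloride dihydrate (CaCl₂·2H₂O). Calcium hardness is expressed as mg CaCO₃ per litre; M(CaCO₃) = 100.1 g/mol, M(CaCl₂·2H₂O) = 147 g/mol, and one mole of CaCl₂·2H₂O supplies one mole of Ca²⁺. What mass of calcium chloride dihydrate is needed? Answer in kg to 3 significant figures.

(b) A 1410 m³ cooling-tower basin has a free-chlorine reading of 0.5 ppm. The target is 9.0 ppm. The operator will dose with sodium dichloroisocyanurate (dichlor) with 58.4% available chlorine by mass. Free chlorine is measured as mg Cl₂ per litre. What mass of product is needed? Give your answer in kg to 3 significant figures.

(a) 202 kg; (b) 20.5 kg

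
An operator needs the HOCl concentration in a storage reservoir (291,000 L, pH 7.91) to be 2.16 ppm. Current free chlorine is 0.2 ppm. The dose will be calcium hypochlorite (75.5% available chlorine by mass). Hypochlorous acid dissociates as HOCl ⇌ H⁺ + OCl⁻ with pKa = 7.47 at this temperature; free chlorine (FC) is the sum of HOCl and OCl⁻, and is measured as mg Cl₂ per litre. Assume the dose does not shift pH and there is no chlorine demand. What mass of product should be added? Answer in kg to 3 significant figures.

3.05 kg

[OCl⁻]/[HOCl] = 10^(pH − pKa) = 10^(7.91 − 7.47) = 2.754; fraction as HOCl = 1/(1 + 2.754) = 0.2664.
Free chlorine required for 2.16 ppm HOCl: 2.16 / 0.2664 = 8.109 ppm.
FC to add: 8.109 − 0.2 = 7.909 mg/L as Cl₂.
Cl₂ equivalent: 7.909 mg/L × 291,000 L = 2302 g.
Product at 75.5% available Cl: 2302 / 0.755 = 3048 g.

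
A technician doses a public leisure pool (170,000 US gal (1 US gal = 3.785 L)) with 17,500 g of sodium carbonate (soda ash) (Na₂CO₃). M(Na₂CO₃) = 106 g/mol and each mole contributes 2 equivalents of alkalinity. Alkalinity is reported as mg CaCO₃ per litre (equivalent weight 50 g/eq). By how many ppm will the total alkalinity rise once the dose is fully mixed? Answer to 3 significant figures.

25.7 ppm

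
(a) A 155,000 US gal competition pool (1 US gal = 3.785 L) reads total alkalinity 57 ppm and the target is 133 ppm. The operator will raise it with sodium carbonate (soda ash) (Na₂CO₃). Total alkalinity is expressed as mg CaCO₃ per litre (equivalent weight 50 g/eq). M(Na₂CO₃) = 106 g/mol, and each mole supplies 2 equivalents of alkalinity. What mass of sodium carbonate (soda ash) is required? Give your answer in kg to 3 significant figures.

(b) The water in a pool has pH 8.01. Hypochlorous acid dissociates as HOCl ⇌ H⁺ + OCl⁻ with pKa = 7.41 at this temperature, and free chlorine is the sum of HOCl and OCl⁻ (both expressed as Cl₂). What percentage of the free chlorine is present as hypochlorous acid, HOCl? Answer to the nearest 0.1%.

(a) 47.3 kg; (b) 20.1%

(a) Volume: 155,000 US gal × 3.785 L/gal = 586,675 L.
(a) Alkalinity to add: (133 − 57) = 76 mg/L as CaCO₃ × 586,675 L = 44,590 g as CaCO₃.
(a) Equivalents: 44,590 g ÷ 50 g/eq = 891.7 eq.
(a) Each mole of Na₂CO₃ supplies 2 eq, so 891.7 / 2 = 445.9 mol.
(a) Mass: 445.9 mol × 106 g/mol = 47,260 g.

(b) [OCl⁻]/[HOCl] = 10^(pH − pKa) = 10^(8.01 − 7.41) = 10^0.60 = 3.981.
(b) Fraction as HOCl = 1 / (1 + 3.981) = 0.2008.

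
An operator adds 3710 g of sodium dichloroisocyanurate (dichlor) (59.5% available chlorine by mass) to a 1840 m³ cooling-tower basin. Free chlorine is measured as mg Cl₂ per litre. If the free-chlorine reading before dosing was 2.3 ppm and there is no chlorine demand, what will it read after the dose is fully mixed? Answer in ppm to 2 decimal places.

Volume: 1840 m³ = 1,840,000 L.
Available chlorine delivered: 3710 g × 0.595 = 2207 g as Cl₂.
Concentration rise: 2207 g / 1,840,000 L = 1.2 mg/L = 1.20 ppm.
Final FC: 2.3 + 1.20 = 3.50 ppm.

3.50 ppm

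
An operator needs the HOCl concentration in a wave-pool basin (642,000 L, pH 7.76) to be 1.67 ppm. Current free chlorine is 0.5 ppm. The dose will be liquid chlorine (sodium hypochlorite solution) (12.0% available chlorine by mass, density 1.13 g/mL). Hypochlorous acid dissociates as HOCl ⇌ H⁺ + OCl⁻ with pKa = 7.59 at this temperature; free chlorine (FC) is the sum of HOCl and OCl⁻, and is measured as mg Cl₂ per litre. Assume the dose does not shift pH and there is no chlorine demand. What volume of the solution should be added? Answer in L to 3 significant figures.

17.2 L

[OCl⁻]/[HOCl] = 10^(pH − pKa) = 10^(7.76 − 7.59) = 1.479; fraction as HOCl = 1/(1 + 1.479) = 0.4034.
Free chlorine required for 1.67 ppm HOCl: 1.67 / 0.4034 = 4.14 ppm.
FC to add: 4.14 − 0.5 = 3.64 mg/L as Cl₂.
Cl₂ equivalent: 3.64 mg/L × 642,000 L = 2337 g.
Product at 12.0% available Cl: 2337 / 0.12 = 19,470 g.
Volume: 19,470 g ÷ 1.13 g/mL = 17,230 mL.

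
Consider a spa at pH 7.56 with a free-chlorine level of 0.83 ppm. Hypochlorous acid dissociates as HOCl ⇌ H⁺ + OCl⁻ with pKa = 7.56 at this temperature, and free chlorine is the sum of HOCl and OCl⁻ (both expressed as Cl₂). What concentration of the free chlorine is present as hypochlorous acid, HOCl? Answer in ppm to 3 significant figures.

[OCl⁻]/[HOCl] = 10^(pH − pKa) = 10^(7.56 − 7.56) = 10^0.00 = 1.
Fraction as HOCl = 1 / (1 + 1) = 0.5.
HOCl = 0.5 × 0.83 ppm = 0.415 ppm.

0.415 ppm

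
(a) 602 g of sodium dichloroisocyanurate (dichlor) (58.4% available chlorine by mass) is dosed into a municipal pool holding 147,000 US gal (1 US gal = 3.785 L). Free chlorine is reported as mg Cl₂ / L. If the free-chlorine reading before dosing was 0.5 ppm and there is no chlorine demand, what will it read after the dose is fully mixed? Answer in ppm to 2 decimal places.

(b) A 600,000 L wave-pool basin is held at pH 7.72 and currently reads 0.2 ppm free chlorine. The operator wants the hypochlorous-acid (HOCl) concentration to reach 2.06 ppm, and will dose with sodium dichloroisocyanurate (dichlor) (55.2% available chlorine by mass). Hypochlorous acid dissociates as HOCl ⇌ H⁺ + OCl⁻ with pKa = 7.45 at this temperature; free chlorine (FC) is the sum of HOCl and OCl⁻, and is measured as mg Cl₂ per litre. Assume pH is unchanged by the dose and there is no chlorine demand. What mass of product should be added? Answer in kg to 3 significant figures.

(a) 1.13 ppm; (b) 6.19 kg

(a) Volume: 147,000 US gal × 3.785 L/gal = 556,395 L.
(a) Available chlorine delivered: 602 g × 0.584 = 351.6 g as Cl₂.
(a) Concentration rise: 351.6 g / 556,395 L = 0.6319 mg/L = 0.63 ppm.
(a) Final FC: 0.5 + 0.63 = 1.13 ppm.

(b) [OCl⁻]/[HOCl] = 10^(pH − pKa) = 10^(7.72 − 7.45) = 1.862; fraction as HOCl = 1/(1 + 1.862) = 0.3494.
(b) Free chlorine required for 2.06 ppm HOCl: 2.06 / 0.3494 = 5.896 ppm.
(b) FC to add: 5.896 − 0.2 = 5.696 mg/L as Cl₂.
(b) Cl₂ equivalent: 5.696 mg/L × 600,000 L = 3418 g.
(b) Product at 55.2% available Cl: 3418 / 0.552 = 6191 g.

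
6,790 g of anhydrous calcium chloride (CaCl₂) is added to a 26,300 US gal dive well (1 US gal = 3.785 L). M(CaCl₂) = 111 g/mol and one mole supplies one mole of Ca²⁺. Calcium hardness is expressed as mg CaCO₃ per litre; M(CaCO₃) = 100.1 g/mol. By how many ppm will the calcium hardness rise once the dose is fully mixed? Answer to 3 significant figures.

61.5 ppm

Volume: 26,300 US gal × 3.785 L/gal = 99,546 L.
Moles of Ca²⁺: 6,790 g ÷ 111 g/mol = 61.17 mol.
As CaCO₃: 61.17 mol × 100.1 g/mol = 6123 g.
Rise: 6123 g / 99,546 L × 1000 = 61.51 mg/L.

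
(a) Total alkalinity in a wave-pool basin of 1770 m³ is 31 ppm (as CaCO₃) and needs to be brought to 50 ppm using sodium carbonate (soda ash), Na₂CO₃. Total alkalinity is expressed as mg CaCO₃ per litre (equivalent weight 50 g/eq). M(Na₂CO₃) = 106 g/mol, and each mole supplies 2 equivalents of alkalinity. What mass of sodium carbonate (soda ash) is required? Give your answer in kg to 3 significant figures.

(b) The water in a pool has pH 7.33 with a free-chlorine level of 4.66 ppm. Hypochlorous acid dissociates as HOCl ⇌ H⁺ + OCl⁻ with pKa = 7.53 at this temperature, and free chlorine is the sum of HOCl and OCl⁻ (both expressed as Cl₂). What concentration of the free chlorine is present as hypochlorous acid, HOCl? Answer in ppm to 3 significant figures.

(a) Volume: 1770 m³ = 1,770,000 L.
(a) Alkalinity to add: (50 − 31) = 19 mg/L as CaCO₃ × 1,770,000 L = 33,630 g as CaCO₃.
(a) Equivalents: 33,630 g ÷ 50 g/eq = 672.6 eq.
(a) Each mole of Na₂CO₃ supplies 2 eq, so 672.6 / 2 = 336.3 mol.
(a) Mass: 336.3 mol × 106 g/mol = 35,650 g.

(b) [OCl⁻]/[HOCl] = 10^(pH − pKa) = 10^(7.33 − 7.53) = 10^-0.20 = 0.631.
(b) Fraction as HOCl = 1 / (1 + 0.631) = 0.6131.
(b) HOCl = 0.6131 × 4.66 ppm = 2.857 ppm.

(a) 35.6 kg; (b) 2.86 ppm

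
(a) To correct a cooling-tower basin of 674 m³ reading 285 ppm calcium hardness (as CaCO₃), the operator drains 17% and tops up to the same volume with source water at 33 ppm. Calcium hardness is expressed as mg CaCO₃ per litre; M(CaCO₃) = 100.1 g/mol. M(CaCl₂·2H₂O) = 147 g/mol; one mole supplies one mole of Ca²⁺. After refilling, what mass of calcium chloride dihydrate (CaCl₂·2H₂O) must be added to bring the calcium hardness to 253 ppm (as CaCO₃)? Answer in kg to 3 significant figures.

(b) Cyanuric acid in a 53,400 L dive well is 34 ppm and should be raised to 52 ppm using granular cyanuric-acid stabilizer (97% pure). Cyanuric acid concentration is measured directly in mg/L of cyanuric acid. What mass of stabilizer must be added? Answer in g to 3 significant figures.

(a) 10.7 kg; (b) 991 g

(a) Volume: 674 m³ = 674,000 L.
(a) After draining 17% and refilling: 285 × 0.83 + 33 × 0.17 = 242.16 ppm.
(a) Deficit to target: 253 − 242.16 = 10.84 mg/L.
(a) As CaCO₃: 10.84 mg/L × 674,000 L = 7306 g; ÷ 100.1 = 72.99 mol Ca²⁺.
(a) Mass: 72.99 × 147 = 10,730 g.

(b) CYA to add: (52 − 34) = 18 mg/L × 53,400 L = 961.2 g cyanuric acid.
(b) At 97% purity: 961.2 / 0.97 = 990.9 g product.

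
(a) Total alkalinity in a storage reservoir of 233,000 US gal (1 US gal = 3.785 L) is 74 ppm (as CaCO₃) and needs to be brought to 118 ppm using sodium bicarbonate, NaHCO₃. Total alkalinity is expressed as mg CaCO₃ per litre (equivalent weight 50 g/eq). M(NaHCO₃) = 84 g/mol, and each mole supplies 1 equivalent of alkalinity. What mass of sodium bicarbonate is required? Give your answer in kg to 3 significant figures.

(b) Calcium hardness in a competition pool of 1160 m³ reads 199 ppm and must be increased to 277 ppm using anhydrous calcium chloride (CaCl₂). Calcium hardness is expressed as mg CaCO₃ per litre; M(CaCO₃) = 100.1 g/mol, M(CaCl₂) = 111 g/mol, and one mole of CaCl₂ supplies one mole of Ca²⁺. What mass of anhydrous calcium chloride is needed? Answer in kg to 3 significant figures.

(a) 65.2 kg; (b) 100 kg

(a) Volume: 233,000 US gal × 3.785 L/gal = 881,905 L.
(a) Alkalinity to add: (118 − 74) = 44 mg/L as CaCO₃ × 881,905 L = 38,800 g as CaCO₃.
(a) Equivalents: 38,800 g ÷ 50 g/eq = 776.1 eq.
(a) NaHCO₃ supplies 1 eq per mole → 776.1 mol.
(a) Mass: 776.1 mol × 84 g/mol = 65,190 g.

(b) Volume: 1160 m³ = 1,160,000 L.
(b) Hardness to add: (277 − 199) = 78 mg/L as CaCO₃ × 1,160,000 L = 90,480 g as CaCO₃.
(b) Moles of Ca²⁺ (1 mol Ca²⁺ ≡ 1 mol CaCO₃): 90,480 / 100.1 g/mol = 903.9 mol.
(b) Mass of CaCl₂: 903.9 × 111 = 100,300 g.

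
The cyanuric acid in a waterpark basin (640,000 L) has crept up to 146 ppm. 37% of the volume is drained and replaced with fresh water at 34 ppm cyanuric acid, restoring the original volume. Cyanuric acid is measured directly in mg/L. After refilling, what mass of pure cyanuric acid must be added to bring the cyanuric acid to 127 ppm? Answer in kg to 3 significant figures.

After draining 37% and refilling: 146 × 0.63 + 34 × 0.37 = 104.56 ppm.
Deficit to target: 127 − 104.56 = 22.44 mg/L.
Mass: 22.44 mg/L × 640,000 L = 14,360 g cyanuric acid.

14.4 kg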